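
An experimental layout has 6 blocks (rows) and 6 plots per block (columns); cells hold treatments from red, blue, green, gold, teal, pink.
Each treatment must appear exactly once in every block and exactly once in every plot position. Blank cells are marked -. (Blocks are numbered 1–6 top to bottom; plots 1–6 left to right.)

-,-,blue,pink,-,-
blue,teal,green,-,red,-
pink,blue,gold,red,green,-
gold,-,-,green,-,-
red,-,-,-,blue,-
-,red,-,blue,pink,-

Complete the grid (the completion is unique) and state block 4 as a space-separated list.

Block 4, plot 2: block 4 has {green, gold} and plot 2 has {red, blue, teal}, leaving only pink.
Block 4, plot 5: block 4 has {green, gold, pink} and plot 5 has {red, blue, green, pink}, leaving only teal.
Block 4, plot 3: block 4 has {green, gold, teal, pink} and plot 3 has {blue, green, gold}, leaving only red.
Block 4, plot 6: block 4 has {red, green, gold, teal, pink} and plot 6 has {}, leaving only blue.
So block 4 reads: gold pink red green teal blue.

gold pink red green teal blue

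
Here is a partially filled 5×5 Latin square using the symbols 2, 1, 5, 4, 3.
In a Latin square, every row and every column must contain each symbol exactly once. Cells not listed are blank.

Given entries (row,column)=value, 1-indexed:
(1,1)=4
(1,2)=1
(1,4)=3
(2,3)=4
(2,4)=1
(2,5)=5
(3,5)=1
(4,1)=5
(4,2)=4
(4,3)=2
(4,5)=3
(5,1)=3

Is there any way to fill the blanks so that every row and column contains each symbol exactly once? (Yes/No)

No

Row 4, column 4: row 4 together with column 4 already contain {2, 1, 5, 4, 3} — every symbol — so nothing can go there. The grid has no valid completion.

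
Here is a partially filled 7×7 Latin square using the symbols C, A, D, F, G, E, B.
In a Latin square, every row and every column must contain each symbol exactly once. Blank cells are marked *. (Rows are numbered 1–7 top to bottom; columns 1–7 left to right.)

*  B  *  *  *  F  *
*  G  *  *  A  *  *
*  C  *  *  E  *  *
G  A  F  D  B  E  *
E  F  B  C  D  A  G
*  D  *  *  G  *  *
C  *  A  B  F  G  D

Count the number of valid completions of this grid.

Row 1, column 1: eliminating its row and column leaves {A, D}.
Row 1, column 3: eliminating its row and column leaves {C, D, G, E}.
Row 1, column 4: eliminating its row and column leaves {A, G, E}.
Row 1, column 5: eliminating its row and column leaves {C}.
Row 1, column 7: eliminating its row and column leaves {C, A, E}.
Row 2, column 1: eliminating its row and column leaves {D, F, B}.
Row 2, column 3: eliminating its row and column leaves {C, D, E}.
Row 2, column 4: eliminating its row and column leaves {F, E}.
Row 2, column 6: eliminating its row and column leaves {C, D, B}.
Row 2, column 7: eliminating its row and column leaves {C, F, E, B}.
Row 3, column 1: eliminating its row and column leaves {A, D, F, B}.
Row 3, column 3: eliminating its row and column leaves {D, G}.
Row 3, column 4: eliminating its row and column leaves {A, F, G}.
Row 3, column 6: eliminating its row and column leaves {D, B}.
Row 3, column 7: eliminating its row and column leaves {A, F, B}.
Row 4, column 7: eliminating its row and column leaves {C}.
Row 6, column 1: eliminating its row and column leaves {A, F, B}.
Row 6, column 3: eliminating its row and column leaves {C, E}.
Row 6, column 4: eliminating its row and column leaves {A, F, E}.
Row 6, column 6: eliminating its row and column leaves {C, B}.
Row 6, column 7: eliminating its row and column leaves {C, A, F, E, B}.
Row 7, column 2: eliminating its row and column leaves {E}.
Enumerating the assignments across these blanks that avoid any row or column repeat gives 13 completions.

13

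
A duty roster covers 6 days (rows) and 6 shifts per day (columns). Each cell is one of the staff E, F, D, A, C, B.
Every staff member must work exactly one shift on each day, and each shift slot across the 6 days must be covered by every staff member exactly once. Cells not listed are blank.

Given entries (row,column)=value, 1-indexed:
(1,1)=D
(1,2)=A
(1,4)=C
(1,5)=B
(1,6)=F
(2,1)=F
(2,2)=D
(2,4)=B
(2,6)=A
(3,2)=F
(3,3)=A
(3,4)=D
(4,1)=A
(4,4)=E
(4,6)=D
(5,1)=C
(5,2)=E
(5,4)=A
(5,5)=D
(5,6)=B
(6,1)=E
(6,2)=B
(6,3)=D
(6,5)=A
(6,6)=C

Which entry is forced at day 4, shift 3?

B

Day 1, shift 3: day 1 has {F, D, A, C, B} and shift 3 has {D, A}, leaving only E.
Day 2, shift 3: day 2 has {F, D, A, B} and shift 3 has {E, D, A}, leaving only C.
Day 2, shift 5: day 2 has {F, D, A, C, B} and shift 5 has {D, A, B}, leaving only E.
Day 3, shift 1: day 3 has {F, D, A} and shift 1 has {E, F, D, A, C}, leaving only B.
Day 3, shift 5: day 3 has {F, D, A, B} and shift 5 has {E, D, A, B}, leaving only C.
Day 3, shift 6: day 3 has {F, D, A, C, B} and shift 6 has {F, D, A, C, B}, leaving only E.
Day 4, shift 2: day 4 has {E, D, A} and shift 2 has {E, F, D, A, B}, leaving only C.
Day 4, shift 5: day 4 has {E, D, A, C} and shift 5 has {E, D, A, C, B}, leaving only F.
Day 4 already has {E, F, D, A, C} and shift 3 already has {E, D, A, C}, so day 4, shift 3 must be B.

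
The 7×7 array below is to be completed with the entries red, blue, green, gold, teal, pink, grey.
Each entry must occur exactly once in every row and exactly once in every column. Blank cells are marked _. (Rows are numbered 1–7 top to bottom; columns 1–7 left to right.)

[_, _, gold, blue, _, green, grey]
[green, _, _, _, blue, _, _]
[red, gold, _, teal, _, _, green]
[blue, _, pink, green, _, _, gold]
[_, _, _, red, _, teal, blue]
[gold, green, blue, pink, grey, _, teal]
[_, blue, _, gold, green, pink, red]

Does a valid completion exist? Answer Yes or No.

Yes

No row or column among the givens repeats a symbol, and propagating forced cells runs into no contradiction.
One valid completion exists (for instance, teal pink gold blue red green grey / green teal red grey blue gold pink / red gold grey teal pink blue green / blue red pink green teal grey gold / pink grey green red gold teal blue / gold green blue pink grey red teal / grey blue teal gold green pink red).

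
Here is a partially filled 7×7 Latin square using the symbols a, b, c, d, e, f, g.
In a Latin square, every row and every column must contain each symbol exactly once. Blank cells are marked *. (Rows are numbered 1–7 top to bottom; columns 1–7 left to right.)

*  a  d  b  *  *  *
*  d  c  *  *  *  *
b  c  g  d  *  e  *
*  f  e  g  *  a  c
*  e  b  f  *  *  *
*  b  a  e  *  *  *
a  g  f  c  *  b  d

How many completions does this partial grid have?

9

Row 1, column 1: eliminating its row and column leaves {c, e, f, g}.
Row 1, column 5: eliminating its row and column leaves {c, e, f, g}.
Row 1, column 6: eliminating its row and column leaves {c, f, g}.
Row 1, column 7: eliminating its row and column leaves {e, f, g}.
Row 2, column 1: eliminating its row and column leaves {e, f, g}.
Row 2, column 4: eliminating its row and column leaves {a}.
Row 2, column 5: eliminating its row and column leaves {a, b, e, f, g}.
Row 2, column 6: eliminating its row and column leaves {f, g}.
Row 2, column 7: eliminating its row and column leaves {a, b, e, f, g}.
Row 3, column 5: eliminating its row and column leaves {a, f}.
Row 3, column 7: eliminating its row and column leaves {a, f}.
Row 4, column 1: eliminating its row and column leaves {d}.
Row 4, column 5: eliminating its row and column leaves {b, d}.
Row 5, column 1: eliminating its row and column leaves {c, d, g}.
Row 5, column 5: eliminating its row and column leaves {a, c, d, g}.
Row 5, column 6: eliminating its row and column leaves {c, d, g}.
Row 5, column 7: eliminating its row and column leaves {a, g}.
Row 6, column 1: eliminating its row and column leaves {c, d, f, g}.
Row 6, column 5: eliminating its row and column leaves {c, d, f, g}.
Row 6, column 6: eliminating its row and column leaves {c, d, f, g}.
Row 6, column 7: eliminating its row and column leaves {f, g}.
Row 7, column 5: eliminating its row and column leaves {e}.
Enumerating the assignments across these blanks that avoid any row or column repeat gives 9 completions.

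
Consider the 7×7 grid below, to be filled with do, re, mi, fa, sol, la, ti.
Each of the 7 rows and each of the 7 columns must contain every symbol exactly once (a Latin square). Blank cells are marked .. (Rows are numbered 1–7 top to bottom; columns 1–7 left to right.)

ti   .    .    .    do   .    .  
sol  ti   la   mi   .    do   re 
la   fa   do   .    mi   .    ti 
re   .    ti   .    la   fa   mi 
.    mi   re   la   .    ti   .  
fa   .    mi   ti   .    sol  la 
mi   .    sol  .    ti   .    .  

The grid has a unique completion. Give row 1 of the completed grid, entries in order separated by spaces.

Row 1, column 3: row 1 has {do, ti} and column 3 has {do, re, mi, sol, la, ti}, leaving only fa.
Row 1, column 7: row 1 has {do, fa, ti} and column 7 has {re, mi, la, ti}, leaving only sol.
Row 1, column 4: row 1 has {do, fa, sol, ti} and column 4 has {mi, la, ti}, leaving only re.
Row 1, column 2: row 1 has {do, re, fa, sol, ti} and column 2 has {mi, fa, ti}, leaving only la.
Row 1, column 6: row 1 has {do, re, fa, sol, la, ti} and column 6 has {do, fa, sol, ti}, leaving only mi.
So row 1 reads: ti la fa re do mi sol.

ti la fa re do mi sol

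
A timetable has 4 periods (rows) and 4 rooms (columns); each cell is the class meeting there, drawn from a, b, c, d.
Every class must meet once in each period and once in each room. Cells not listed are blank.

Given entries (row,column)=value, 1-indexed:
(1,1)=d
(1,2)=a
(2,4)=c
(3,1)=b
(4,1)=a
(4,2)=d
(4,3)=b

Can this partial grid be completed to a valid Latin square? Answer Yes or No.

Period 2, room 1: period 2 together with room 1 already contain {a, b, c, d} — every symbol — so nothing can go there. The grid has no valid completion.

No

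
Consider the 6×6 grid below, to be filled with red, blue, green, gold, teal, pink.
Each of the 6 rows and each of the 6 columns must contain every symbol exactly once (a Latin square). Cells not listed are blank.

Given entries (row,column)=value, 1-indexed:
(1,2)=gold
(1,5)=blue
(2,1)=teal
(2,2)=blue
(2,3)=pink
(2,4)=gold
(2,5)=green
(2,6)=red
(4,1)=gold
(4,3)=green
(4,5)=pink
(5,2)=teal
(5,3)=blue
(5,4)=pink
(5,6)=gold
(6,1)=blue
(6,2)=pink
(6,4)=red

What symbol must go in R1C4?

green

Row 4, column 2: row 4 has {green, gold, pink} and column 2 has {blue, gold, teal, pink}, leaving only red.
Row 3, column 2: row 3 has {} and column 2 has {red, blue, gold, teal, pink}, leaving only green.
Row 5, column 5: row 5 has {blue, gold, teal, pink} and column 5 has {blue, green, pink}, leaving only red.
Row 5, column 1: row 5 has {red, blue, gold, teal, pink} and column 1 has {blue, gold, teal}, leaving only green.
Row 1, column 4 is narrowed to {green, teal}.
If it were teal, then row 4, column 4 would be left with no valid symbol.
So row 1, column 4 must be green.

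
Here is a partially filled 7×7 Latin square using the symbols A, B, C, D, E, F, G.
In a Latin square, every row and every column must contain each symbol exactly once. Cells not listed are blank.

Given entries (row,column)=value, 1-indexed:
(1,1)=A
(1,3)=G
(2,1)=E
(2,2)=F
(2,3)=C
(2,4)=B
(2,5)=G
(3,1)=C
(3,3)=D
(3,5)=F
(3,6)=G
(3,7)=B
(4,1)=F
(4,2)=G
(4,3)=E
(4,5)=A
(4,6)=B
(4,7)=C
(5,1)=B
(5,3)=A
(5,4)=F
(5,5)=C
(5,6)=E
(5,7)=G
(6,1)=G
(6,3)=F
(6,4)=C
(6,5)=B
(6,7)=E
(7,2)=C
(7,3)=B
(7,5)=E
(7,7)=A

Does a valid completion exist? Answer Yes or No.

No row or column among the givens repeats a symbol, and propagating forced cells runs into no contradiction.
One valid completion exists (for instance, A B G E D C F / E F C B G A D / C E D A F G B / F G E D A B C / B D A F C E G / G A F C B D E / D C B G E F A).

Yes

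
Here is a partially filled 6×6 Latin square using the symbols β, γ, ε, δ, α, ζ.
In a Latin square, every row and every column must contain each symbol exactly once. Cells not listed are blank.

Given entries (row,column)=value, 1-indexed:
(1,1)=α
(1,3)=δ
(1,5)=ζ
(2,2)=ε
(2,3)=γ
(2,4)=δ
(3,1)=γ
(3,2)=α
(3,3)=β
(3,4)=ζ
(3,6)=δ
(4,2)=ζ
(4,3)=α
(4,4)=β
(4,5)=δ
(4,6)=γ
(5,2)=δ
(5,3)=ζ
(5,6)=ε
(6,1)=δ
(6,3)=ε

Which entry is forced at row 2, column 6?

α

Row 1, column 6: row 1 has {δ, α, ζ} and column 6 has {γ, ε, δ}, leaving only β.
Row 1, column 2: row 1 has {β, δ, α, ζ} and column 2 has {ε, δ, α, ζ}, leaving only γ.
Row 1, column 4: row 1 has {β, γ, δ, α, ζ} and column 4 has {β, δ, ζ}, leaving only ε.
Row 3, column 5: row 3 has {β, γ, δ, α, ζ} and column 5 has {δ, ζ}, leaving only ε.
Row 4, column 1: row 4 has {β, γ, δ, α, ζ} and column 1 has {γ, δ, α}, leaving only ε.
Row 5, column 1: row 5 has {ε, δ, ζ} and column 1 has {γ, ε, δ, α}, leaving only β.
Row 2, column 1: row 2 has {γ, ε, δ} and column 1 has {β, γ, ε, δ, α}, leaving only ζ.
Row 2 already has {γ, ε, δ, ζ} and column 6 already has {β, γ, ε, δ}, so row 2, column 6 must be α.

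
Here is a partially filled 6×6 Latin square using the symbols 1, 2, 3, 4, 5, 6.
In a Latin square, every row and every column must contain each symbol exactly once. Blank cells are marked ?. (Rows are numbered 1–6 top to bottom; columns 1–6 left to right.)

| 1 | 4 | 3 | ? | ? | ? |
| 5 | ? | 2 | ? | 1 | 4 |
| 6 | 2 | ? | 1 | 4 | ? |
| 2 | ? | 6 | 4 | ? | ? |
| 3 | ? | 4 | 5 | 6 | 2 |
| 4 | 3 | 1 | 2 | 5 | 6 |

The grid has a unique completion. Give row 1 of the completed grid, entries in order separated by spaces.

Row 1, column 4: row 1 has {1, 3, 4} and column 4 has {1, 2, 4, 5}, leaving only 6.
Row 1, column 5: row 1 has {1, 3, 4, 6} and column 5 has {1, 4, 5, 6}, leaving only 2.
Row 1, column 6: row 1 has {1, 2, 3, 4, 6} and column 6 has {2, 4, 6}, leaving only 5.
So row 1 reads: 1 4 3 6 2 5.

1 4 3 6 2 5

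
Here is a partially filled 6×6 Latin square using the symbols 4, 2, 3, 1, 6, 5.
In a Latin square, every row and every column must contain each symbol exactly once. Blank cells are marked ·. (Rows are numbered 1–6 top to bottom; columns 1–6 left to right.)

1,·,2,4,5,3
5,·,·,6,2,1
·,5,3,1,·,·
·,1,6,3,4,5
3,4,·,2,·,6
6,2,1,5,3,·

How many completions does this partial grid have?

1

Row 1, column 2: eliminating its row and column leaves {6}.
Row 2, column 2: eliminating its row and column leaves {3}.
Row 2, column 3: eliminating its row and column leaves {4}.
Row 3, column 1: eliminating its row and column leaves {4, 2}.
Row 3, column 5: eliminating its row and column leaves {6}.
Row 3, column 6: eliminating its row and column leaves {4, 2}.
Row 4, column 1: eliminating its row and column leaves {2}.
Row 5, column 3: eliminating its row and column leaves {5}.
Row 5, column 5: eliminating its row and column leaves {1}.
Row 6, column 6: eliminating its row and column leaves {4}.
Only one assignment across all blanks avoids any row or column repeat, giving 1 completion.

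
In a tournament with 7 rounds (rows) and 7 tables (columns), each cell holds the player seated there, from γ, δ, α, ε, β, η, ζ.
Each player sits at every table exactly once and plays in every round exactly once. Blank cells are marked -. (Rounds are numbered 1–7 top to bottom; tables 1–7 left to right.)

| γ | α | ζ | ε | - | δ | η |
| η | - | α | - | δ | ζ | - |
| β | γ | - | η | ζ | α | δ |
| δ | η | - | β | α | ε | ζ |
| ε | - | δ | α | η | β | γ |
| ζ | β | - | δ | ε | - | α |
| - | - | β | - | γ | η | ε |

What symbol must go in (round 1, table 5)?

Round 1 already has {γ, δ, α, ε, η, ζ} and table 5 already has {γ, δ, α, ε, η, ζ}, so round 1, table 5 must be β.

β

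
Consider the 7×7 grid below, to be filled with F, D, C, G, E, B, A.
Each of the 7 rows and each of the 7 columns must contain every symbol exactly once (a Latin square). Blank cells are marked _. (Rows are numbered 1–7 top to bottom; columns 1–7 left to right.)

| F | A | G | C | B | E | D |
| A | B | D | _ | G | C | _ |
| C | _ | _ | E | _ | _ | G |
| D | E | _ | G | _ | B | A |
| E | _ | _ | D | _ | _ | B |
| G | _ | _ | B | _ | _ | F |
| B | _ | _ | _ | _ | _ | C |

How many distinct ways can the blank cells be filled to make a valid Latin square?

9

Row 2, column 4: eliminating its row and column leaves {F}.
Row 2, column 7: eliminating its row and column leaves {E}.
Row 3, column 2: eliminating its row and column leaves {F, D}.
Row 3, column 3: eliminating its row and column leaves {F, B, A}.
Row 3, column 5: eliminating its row and column leaves {F, D, A}.
Row 3, column 6: eliminating its row and column leaves {F, D, A}.
Row 4, column 3: eliminating its row and column leaves {F, C}.
Row 4, column 5: eliminating its row and column leaves {F, C}.
Row 5, column 2: eliminating its row and column leaves {F, C, G}.
Row 5, column 3: eliminating its row and column leaves {F, C, A}.
Row 5, column 5: eliminating its row and column leaves {F, C, A}.
Row 5, column 6: eliminating its row and column leaves {F, G, A}.
Row 6, column 2: eliminating its row and column leaves {D, C}.
Row 6, column 3: eliminating its row and column leaves {C, E, A}.
Row 6, column 5: eliminating its row and column leaves {D, C, E, A}.
Row 6, column 6: eliminating its row and column leaves {D, A}.
Row 7, column 2: eliminating its row and column leaves {F, D, G}.
Row 7, column 3: eliminating its row and column leaves {F, E, A}.
Row 7, column 4: eliminating its row and column leaves {F, A}.
Row 7, column 5: eliminating its row and column leaves {F, D, E, A}.
Row 7, column 6: eliminating its row and column leaves {F, D, G, A}.
Enumerating the assignments across these blanks that avoid any row or column repeat gives 9 completions.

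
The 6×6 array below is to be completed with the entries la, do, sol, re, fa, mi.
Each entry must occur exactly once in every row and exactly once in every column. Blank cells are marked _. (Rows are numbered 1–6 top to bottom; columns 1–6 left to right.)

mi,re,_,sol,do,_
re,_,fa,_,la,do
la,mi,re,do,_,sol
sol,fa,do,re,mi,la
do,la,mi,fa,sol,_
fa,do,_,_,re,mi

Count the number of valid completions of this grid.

Row 1, column 3: eliminating its row and column leaves {la}.
Row 1, column 6: eliminating its row and column leaves {fa}.
Row 2, column 2: eliminating its row and column leaves {sol}.
Row 2, column 4: eliminating its row and column leaves {mi}.
Row 3, column 5: eliminating its row and column leaves {fa}.
Row 5, column 6: eliminating its row and column leaves {re}.
Row 6, column 3: eliminating its row and column leaves {la, sol}.
Row 6, column 4: eliminating its row and column leaves {la}.
Only one assignment across all blanks avoids any row or column repeat, giving 1 completion.

1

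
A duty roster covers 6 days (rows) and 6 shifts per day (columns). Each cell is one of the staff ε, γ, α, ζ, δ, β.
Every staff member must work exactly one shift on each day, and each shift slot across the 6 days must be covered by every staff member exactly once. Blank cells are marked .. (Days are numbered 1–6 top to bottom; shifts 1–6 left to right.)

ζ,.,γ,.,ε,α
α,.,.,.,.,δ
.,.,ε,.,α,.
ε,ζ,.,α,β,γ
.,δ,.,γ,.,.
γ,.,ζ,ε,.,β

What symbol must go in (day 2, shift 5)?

γ

Day 1, shift 2: day 1 has {ε, γ, α, ζ} and shift 2 has {ζ, δ}, leaving only β.
Day 1, shift 4: day 1 has {ε, γ, α, ζ, β} and shift 4 has {ε, γ, α}, leaving only δ.
Day 2, shift 3: day 2 has {α, δ} and shift 3 has {ε, γ, ζ}, leaving only β.
Day 2, shift 4: day 2 has {α, δ, β} and shift 4 has {ε, γ, α, δ}, leaving only ζ.
Day 2 already has {α, ζ, δ, β} and shift 5 already has {ε, α, β}, so day 2, shift 5 must be γ.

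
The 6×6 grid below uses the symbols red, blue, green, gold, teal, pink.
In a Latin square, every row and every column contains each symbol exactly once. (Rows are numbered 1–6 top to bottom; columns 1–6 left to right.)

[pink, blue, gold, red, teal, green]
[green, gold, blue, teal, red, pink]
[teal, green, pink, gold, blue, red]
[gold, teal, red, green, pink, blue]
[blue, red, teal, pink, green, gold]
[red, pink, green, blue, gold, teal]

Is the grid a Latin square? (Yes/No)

Each row is a permutation of the 6 symbols, and so is each column.

Yes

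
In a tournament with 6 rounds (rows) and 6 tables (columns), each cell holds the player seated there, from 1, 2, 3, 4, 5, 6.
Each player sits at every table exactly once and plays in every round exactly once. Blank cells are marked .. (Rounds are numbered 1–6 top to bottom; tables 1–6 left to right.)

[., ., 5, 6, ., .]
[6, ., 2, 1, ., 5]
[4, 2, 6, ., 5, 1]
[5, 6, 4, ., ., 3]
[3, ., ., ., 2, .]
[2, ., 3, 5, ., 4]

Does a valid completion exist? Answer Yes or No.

Yes

No round or table among the givens repeats a symbol, and propagating forced cells runs into no contradiction.
One valid completion exists (for instance, 1 4 5 6 3 2 / 6 3 2 1 4 5 / 4 2 6 3 5 1 / 5 6 4 2 1 3 / 3 5 1 4 2 6 / 2 1 3 5 6 4).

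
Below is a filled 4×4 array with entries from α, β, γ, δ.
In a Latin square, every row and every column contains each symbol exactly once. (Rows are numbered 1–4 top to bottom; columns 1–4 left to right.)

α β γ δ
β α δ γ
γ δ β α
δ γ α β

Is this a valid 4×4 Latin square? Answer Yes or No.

Each row is a permutation of the 4 symbols, and so is each column.

Yes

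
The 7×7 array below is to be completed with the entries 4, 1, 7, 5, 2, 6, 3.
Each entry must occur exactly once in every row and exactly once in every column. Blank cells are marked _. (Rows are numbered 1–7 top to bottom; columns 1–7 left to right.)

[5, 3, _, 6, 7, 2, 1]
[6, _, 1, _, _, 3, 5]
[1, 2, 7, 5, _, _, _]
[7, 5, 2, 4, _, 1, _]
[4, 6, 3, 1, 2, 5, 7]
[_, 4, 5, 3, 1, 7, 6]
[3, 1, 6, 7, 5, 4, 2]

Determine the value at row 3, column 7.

4

Row 1, column 3: row 1 has {1, 7, 5, 2, 6, 3} and column 3 has {1, 7, 5, 2, 6, 3}, leaving only 4.
Row 2, column 2: row 2 has {1, 5, 6, 3} and column 2 has {4, 1, 5, 2, 6, 3}, leaving only 7.
Row 2, column 4: row 2 has {1, 7, 5, 6, 3} and column 4 has {4, 1, 7, 5, 6, 3}, leaving only 2.
Row 2, column 5: row 2 has {1, 7, 5, 2, 6, 3} and column 5 has {1, 7, 5, 2}, leaving only 4.
Row 3, column 6: row 3 has {1, 7, 5, 2} and column 6 has {4, 1, 7, 5, 2, 3}, leaving only 6.
Row 3, column 5: row 3 has {1, 7, 5, 2, 6} and column 5 has {4, 1, 7, 5, 2}, leaving only 3.
Row 3 already has {1, 7, 5, 2, 6, 3} and column 7 already has {1, 7, 5, 2, 6}, so row 3, column 7 must be 4.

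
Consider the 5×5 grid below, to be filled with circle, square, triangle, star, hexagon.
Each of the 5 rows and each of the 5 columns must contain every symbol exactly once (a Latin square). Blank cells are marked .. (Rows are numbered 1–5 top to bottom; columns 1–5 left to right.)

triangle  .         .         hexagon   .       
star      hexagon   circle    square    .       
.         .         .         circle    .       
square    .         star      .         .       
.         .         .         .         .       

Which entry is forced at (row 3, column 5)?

star

Row 1, column 3: row 1 has {triangle, hexagon} and column 3 has {circle, star}, leaving only square.
Row 2, column 5: row 2 has {circle, square, star, hexagon} and column 5 has {}, leaving only triangle.
Row 3, column 1: row 3 has {circle} and column 1 has {square, triangle, star}, leaving only hexagon.
Row 3, column 3: row 3 has {circle, hexagon} and column 3 has {circle, square, star}, leaving only triangle.
Row 4, column 4: row 4 has {square, star} and column 4 has {circle, square, hexagon}, leaving only triangle.
Row 4, column 2: row 4 has {square, triangle, star} and column 2 has {hexagon}, leaving only circle.
Row 1, column 2: row 1 has {square, triangle, hexagon} and column 2 has {circle, hexagon}, leaving only star.
Row 1, column 5: row 1 has {square, triangle, star, hexagon} and column 5 has {triangle}, leaving only circle.
Row 3, column 2: row 3 has {circle, triangle, hexagon} and column 2 has {circle, star, hexagon}, leaving only square.
Row 3 already has {circle, square, triangle, hexagon} and column 5 already has {circle, triangle}, so row 3, column 5 must be star.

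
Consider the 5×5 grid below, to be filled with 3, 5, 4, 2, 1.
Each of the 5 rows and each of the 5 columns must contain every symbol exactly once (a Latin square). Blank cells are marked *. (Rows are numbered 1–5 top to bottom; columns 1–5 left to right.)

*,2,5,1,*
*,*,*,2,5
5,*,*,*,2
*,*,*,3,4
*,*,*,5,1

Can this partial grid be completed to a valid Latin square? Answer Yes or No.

No row or column among the givens repeats a symbol, and propagating forced cells runs into no contradiction.
One valid completion exists (for instance, 4 2 5 1 3 / 3 1 4 2 5 / 5 3 1 4 2 / 1 5 2 3 4 / 2 4 3 5 1).

Yes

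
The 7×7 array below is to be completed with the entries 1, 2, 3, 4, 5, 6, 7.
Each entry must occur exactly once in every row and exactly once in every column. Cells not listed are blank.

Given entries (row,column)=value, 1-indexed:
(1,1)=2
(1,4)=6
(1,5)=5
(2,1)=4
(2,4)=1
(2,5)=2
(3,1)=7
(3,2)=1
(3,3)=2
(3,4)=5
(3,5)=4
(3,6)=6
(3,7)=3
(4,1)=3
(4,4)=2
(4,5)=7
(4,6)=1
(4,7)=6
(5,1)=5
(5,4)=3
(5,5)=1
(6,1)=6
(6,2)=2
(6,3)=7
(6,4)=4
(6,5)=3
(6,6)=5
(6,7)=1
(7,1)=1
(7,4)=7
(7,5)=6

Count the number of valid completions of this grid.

9

Row 1, column 2: eliminating its row and column leaves {3, 4, 7}.
Row 1, column 3: eliminating its row and column leaves {1, 3, 4}.
Row 1, column 6: eliminating its row and column leaves {3, 4, 7}.
Row 1, column 7: eliminating its row and column leaves {4, 7}.
Row 2, column 2: eliminating its row and column leaves {3, 5, 6, 7}.
Row 2, column 3: eliminating its row and column leaves {3, 5, 6}.
Row 2, column 6: eliminating its row and column leaves {3, 7}.
Row 2, column 7: eliminating its row and column leaves {5, 7}.
Row 4, column 2: eliminating its row and column leaves {4, 5}.
Row 4, column 3: eliminating its row and column leaves {4, 5}.
Row 5, column 2: eliminating its row and column leaves {4, 6, 7}.
Row 5, column 3: eliminating its row and column leaves {4, 6}.
Row 5, column 6: eliminating its row and column leaves {2, 4, 7}.
Row 5, column 7: eliminating its row and column leaves {2, 4, 7}.
Row 7, column 2: eliminating its row and column leaves {3, 4, 5}.
Row 7, column 3: eliminating its row and column leaves {3, 4, 5}.
Row 7, column 6: eliminating its row and column leaves {2, 3, 4}.
Row 7, column 7: eliminating its row and column leaves {2, 4, 5}.
Enumerating the assignments across these blanks that avoid any row or column repeat gives 9 completions.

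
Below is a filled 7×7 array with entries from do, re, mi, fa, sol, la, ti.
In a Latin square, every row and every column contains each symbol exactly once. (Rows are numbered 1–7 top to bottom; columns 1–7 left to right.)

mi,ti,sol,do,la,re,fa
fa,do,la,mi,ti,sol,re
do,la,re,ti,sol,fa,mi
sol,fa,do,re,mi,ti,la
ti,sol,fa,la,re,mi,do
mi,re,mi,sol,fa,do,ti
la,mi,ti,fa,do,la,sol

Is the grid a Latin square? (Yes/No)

No

Row 6 contains mi twice (at columns 1 and 3); row 7 is also not a permutation.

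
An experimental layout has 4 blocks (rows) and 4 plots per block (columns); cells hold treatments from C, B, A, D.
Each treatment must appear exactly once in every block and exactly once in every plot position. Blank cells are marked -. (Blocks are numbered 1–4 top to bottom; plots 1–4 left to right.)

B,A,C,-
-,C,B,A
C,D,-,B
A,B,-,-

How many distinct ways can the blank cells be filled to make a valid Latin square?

1

Block 1, plot 4: eliminating its block and plot leaves {D}.
Block 2, plot 1: eliminating its block and plot leaves {D}.
Block 3, plot 3: eliminating its block and plot leaves {A}.
Block 4, plot 3: eliminating its block and plot leaves {D}.
Block 4, plot 4: eliminating its block and plot leaves {C, D}.
Only one assignment across all blanks avoids any block or plot repeat, giving 1 completion.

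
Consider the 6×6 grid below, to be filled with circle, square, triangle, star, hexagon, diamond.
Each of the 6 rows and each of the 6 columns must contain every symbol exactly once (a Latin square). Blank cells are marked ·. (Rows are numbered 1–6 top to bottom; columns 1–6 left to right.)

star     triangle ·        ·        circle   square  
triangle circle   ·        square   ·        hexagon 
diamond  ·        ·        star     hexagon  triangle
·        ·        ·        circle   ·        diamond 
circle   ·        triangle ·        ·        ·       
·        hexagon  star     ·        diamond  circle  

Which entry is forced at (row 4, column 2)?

star

Row 2, column 3: row 2 has {circle, square, triangle, hexagon} and column 3 has {triangle, star}, leaving only diamond.
Row 1, column 3: row 1 has {circle, square, triangle, star} and column 3 has {triangle, star, diamond}, leaving only hexagon.
Row 1, column 4: row 1 has {circle, square, triangle, star, hexagon} and column 4 has {circle, square, star}, leaving only diamond.
Row 2, column 5: row 2 has {circle, square, triangle, hexagon, diamond} and column 5 has {circle, hexagon, diamond}, leaving only star.
Row 3, column 2: row 3 has {triangle, star, hexagon, diamond} and column 2 has {circle, triangle, hexagon}, leaving only square.
Row 4 already has {circle, diamond} and column 2 already has {circle, square, triangle, hexagon}, so row 4, column 2 must be star.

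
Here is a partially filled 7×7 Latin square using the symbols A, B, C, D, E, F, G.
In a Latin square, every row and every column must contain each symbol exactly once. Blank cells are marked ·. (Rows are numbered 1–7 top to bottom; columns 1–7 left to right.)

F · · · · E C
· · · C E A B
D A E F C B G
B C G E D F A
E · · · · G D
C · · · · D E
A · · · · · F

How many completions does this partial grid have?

10

Row 1, column 2: eliminating its row and column leaves {B, D, G}.
Row 1, column 3: eliminating its row and column leaves {A, B, D}.
Row 1, column 4: eliminating its row and column leaves {A, B, D, G}.
Row 1, column 5: eliminating its row and column leaves {A, B, G}.
Row 2, column 1: eliminating its row and column leaves {G}.
Row 2, column 2: eliminating its row and column leaves {D, F, G}.
Row 2, column 3: eliminating its row and column leaves {D, F}.
Row 5, column 2: eliminating its row and column leaves {B, F}.
Row 5, column 3: eliminating its row and column leaves {A, B, C, F}.
Row 5, column 4: eliminating its row and column leaves {A, B}.
Row 5, column 5: eliminating its row and column leaves {A, B, F}.
Row 6, column 2: eliminating its row and column leaves {B, F, G}.
Row 6, column 3: eliminating its row and column leaves {A, B, F}.
Row 6, column 4: eliminating its row and column leaves {A, B, G}.
Row 6, column 5: eliminating its row and column leaves {A, B, F, G}.
Row 7, column 2: eliminating its row and column leaves {B, D, E, G}.
Row 7, column 3: eliminating its row and column leaves {B, C, D}.
Row 7, column 4: eliminating its row and column leaves {B, D, G}.
Row 7, column 5: eliminating its row and column leaves {B, G}.
Row 7, column 6: eliminating its row and column leaves {C}.
Enumerating the assignments across these blanks that avoid any row or column repeat gives 10 completions.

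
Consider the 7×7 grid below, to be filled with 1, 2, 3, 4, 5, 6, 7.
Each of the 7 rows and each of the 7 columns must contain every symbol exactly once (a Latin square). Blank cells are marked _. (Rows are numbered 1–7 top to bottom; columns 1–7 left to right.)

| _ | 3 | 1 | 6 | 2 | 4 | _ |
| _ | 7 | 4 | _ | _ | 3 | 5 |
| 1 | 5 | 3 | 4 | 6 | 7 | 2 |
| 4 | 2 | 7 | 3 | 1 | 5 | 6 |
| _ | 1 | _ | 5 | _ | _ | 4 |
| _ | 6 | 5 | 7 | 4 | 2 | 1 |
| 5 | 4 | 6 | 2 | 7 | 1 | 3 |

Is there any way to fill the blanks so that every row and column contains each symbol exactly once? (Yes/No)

No

Row 2, column 5: row 2 together with column 5 already contain {1, 2, 3, 4, 5, 6, 7} — every symbol — so nothing can go there. The grid has no valid completion.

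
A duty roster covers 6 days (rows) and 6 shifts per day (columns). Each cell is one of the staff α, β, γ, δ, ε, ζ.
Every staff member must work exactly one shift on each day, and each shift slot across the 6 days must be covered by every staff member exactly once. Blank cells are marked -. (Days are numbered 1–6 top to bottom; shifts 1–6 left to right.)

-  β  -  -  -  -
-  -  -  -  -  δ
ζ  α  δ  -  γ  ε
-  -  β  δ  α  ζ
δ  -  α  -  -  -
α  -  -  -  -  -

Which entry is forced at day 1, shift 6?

α

Day 3, shift 4: day 3 has {α, γ, δ, ε, ζ} and shift 4 has {δ}, leaving only β.
Day 1, shift 6 is narrowed to {α, γ}.
If it were γ, then day 6, shift 6 would be left with no valid symbol.
So day 1, shift 6 must be α.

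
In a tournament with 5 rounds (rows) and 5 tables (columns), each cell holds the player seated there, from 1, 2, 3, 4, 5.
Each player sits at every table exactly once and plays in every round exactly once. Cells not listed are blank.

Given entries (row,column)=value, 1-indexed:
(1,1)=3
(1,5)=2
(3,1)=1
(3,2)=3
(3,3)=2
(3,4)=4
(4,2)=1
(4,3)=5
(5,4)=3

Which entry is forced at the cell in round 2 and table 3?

Round 3, table 5: round 3 has {1, 2, 3, 4} and table 5 has {2}, leaving only 5.
Round 4, table 4: round 4 has {1, 5} and table 4 has {3, 4}, leaving only 2.
Round 4, table 1: round 4 has {1, 2, 5} and table 1 has {1, 3}, leaving only 4.
Round 4, table 5: round 4 has {1, 2, 4, 5} and table 5 has {2, 5}, leaving only 3.
Round 2, table 3 is narrowed to {1, 3, 4}.
If it were 1, then round 5, table 3 would be left with no valid symbol.
If it were 4, then round 5, table 3 would be left with no valid symbol.
So round 2, table 3 must be 3.

3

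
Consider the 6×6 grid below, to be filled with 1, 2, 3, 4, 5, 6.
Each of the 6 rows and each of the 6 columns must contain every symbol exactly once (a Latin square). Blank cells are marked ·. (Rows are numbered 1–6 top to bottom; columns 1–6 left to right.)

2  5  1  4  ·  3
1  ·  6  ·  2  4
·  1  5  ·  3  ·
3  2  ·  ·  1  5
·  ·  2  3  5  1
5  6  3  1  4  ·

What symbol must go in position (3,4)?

Row 1, column 5: row 1 has {1, 2, 3, 4, 5} and column 5 has {1, 2, 3, 4, 5}, leaving only 6.
Row 2, column 2: row 2 has {1, 2, 4, 6} and column 2 has {1, 2, 5, 6}, leaving only 3.
Row 2, column 4: row 2 has {1, 2, 3, 4, 6} and column 4 has {1, 3, 4}, leaving only 5.
Row 4, column 3: row 4 has {1, 2, 3, 5} and column 3 has {1, 2, 3, 5, 6}, leaving only 4.
Row 4, column 4: row 4 has {1, 2, 3, 4, 5} and column 4 has {1, 3, 4, 5}, leaving only 6.
Row 3 already has {1, 3, 5} and column 4 already has {1, 3, 4, 5, 6}, so row 3, column 4 must be 2.

2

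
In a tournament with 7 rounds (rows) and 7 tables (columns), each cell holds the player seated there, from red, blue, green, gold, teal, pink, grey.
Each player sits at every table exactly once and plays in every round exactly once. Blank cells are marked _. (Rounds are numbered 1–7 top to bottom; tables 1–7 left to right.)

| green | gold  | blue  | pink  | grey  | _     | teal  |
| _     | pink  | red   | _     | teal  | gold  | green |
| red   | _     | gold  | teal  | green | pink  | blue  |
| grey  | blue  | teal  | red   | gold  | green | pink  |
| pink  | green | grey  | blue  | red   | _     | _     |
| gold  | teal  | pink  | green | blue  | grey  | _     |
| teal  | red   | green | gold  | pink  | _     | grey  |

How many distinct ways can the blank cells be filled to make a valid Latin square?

1

Round 1, table 6: eliminating its round and table leaves {red}.
Round 2, table 1: eliminating its round and table leaves {blue}.
Round 2, table 4: eliminating its round and table leaves {grey}.
Round 3, table 2: eliminating its round and table leaves {grey}.
Round 5, table 6: eliminating its round and table leaves {teal}.
Round 5, table 7: eliminating its round and table leaves {gold}.
Round 6, table 7: eliminating its round and table leaves {red}.
Round 7, table 6: eliminating its round and table leaves {blue}.
Only one assignment across all blanks avoids any round or table repeat, giving 1 completion.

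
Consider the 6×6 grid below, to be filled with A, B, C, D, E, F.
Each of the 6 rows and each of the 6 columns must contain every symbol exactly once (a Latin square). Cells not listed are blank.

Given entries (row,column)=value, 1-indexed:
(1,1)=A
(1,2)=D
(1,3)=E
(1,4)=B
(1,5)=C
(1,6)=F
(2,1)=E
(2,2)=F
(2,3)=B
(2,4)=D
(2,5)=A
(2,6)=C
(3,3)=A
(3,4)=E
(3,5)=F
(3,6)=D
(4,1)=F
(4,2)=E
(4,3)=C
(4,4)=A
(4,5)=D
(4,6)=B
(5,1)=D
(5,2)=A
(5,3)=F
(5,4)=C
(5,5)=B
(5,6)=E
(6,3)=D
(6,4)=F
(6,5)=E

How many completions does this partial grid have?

2

Row 3, column 1: eliminating its row and column leaves {B, C}.
Row 3, column 2: eliminating its row and column leaves {B, C}.
Row 6, column 1: eliminating its row and column leaves {B, C}.
Row 6, column 2: eliminating its row and column leaves {B, C}.
Row 6, column 6: eliminating its row and column leaves {A}.
Enumerating the assignments across these blanks that avoid any row or column repeat gives 2 completions.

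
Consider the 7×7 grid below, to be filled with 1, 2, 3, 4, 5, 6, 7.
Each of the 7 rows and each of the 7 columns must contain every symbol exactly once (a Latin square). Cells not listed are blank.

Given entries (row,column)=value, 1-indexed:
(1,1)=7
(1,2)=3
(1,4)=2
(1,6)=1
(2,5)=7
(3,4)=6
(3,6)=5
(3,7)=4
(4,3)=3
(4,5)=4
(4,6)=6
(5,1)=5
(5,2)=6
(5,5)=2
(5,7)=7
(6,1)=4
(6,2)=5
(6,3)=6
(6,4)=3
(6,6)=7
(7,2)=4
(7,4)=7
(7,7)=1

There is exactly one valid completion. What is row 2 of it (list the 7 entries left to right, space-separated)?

Row 6, column 5: row 6 has {3, 4, 5, 6, 7} and column 5 has {2, 4, 7}, leaving only 1.
Row 3, column 5: row 3 has {4, 5, 6} and column 5 has {1, 2, 4, 7}, leaving only 3.
Row 6, column 7: row 6 has {1, 3, 4, 5, 6, 7} and column 7 has {1, 4, 7}, leaving only 2.
Row 4, column 7: row 4 has {3, 4, 6} and column 7 has {1, 2, 4, 7}, leaving only 5.
Row 1, column 7: row 1 has {1, 2, 3, 7} and column 7 has {1, 2, 4, 5, 7}, leaving only 6.
Row 2, column 7: row 2 has {7} and column 7 has {1, 2, 4, 5, 6, 7}, leaving only 3.
Row 1, column 5: row 1 has {1, 2, 3, 6, 7} and column 5 has {1, 2, 3, 4, 7}, leaving only 5.
Row 1, column 3: row 1 has {1, 2, 3, 5, 6, 7} and column 3 has {3, 6}, leaving only 4.
Row 4, column 4: row 4 has {3, 4, 5, 6} and column 4 has {2, 3, 6, 7}, leaving only 1.
Row 4, column 1: row 4 has {1, 3, 4, 5, 6} and column 1 has {4, 5, 7}, leaving only 2.
Row 3, column 1: row 3 has {3, 4, 5, 6} and column 1 has {2, 4, 5, 7}, leaving only 1.
Row 2, column 1: row 2 has {3, 7} and column 1 has {1, 2, 4, 5, 7}, leaving only 6.
Row 4, column 2: row 4 has {1, 2, 3, 4, 5, 6} and column 2 has {3, 4, 5, 6}, leaving only 7.
Row 3, column 2: row 3 has {1, 3, 4, 5, 6} and column 2 has {3, 4, 5, 6, 7}, leaving only 2.
Row 2, column 2: row 2 has {3, 6, 7} and column 2 has {2, 3, 4, 5, 6, 7}, leaving only 1.
Row 3, column 3: row 3 has {1, 2, 3, 4, 5, 6} and column 3 has {3, 4, 6}, leaving only 7.
Row 5, column 3: row 5 has {2, 5, 6, 7} and column 3 has {3, 4, 6, 7}, leaving only 1.
Row 5, column 4: row 5 has {1, 2, 5, 6, 7} and column 4 has {1, 2, 3, 6, 7}, leaving only 4.
Row 2, column 4: row 2 has {1, 3, 6, 7} and column 4 has {1, 2, 3, 4, 6, 7}, leaving only 5.
Row 2, column 3: row 2 has {1, 3, 5, 6, 7} and column 3 has {1, 3, 4, 6, 7}, leaving only 2.
Row 2, column 6: row 2 has {1, 2, 3, 5, 6, 7} and column 6 has {1, 5, 6, 7}, leaving only 4.
So row 2 reads: 6 1 2 5 7 4 3.

6 1 2 5 7 4 3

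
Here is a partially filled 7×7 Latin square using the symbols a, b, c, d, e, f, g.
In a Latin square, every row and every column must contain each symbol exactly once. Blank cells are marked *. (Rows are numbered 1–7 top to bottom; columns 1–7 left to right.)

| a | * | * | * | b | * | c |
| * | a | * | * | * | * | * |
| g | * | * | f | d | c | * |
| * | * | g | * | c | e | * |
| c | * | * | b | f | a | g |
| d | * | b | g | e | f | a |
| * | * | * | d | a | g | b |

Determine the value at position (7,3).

Row 1, column 4: row 1 has {a, b, c} and column 4 has {b, d, f, g}, leaving only e.
Row 1, column 6: row 1 has {a, b, c, e} and column 6 has {a, c, e, f, g}, leaving only d.
Row 1, column 3: row 1 has {a, b, c, d, e} and column 3 has {b, g}, leaving only f.
Row 1, column 2: row 1 has {a, b, c, d, e, f} and column 2 has {a}, leaving only g.
Row 2, column 4: row 2 has {a} and column 4 has {b, d, e, f, g}, leaving only c.
Row 2, column 5: row 2 has {a, c} and column 5 has {a, b, c, d, e, f}, leaving only g.
Row 2, column 6: row 2 has {a, c, g} and column 6 has {a, c, d, e, f, g}, leaving only b.
Row 3, column 7: row 3 has {c, d, f, g} and column 7 has {a, b, c, g}, leaving only e.
Row 3, column 2: row 3 has {c, d, e, f, g} and column 2 has {a, g}, leaving only b.
Row 3, column 3: row 3 has {b, c, d, e, f, g} and column 3 has {b, f, g}, leaving only a.
Row 4, column 4: row 4 has {c, e, g} and column 4 has {b, c, d, e, f, g}, leaving only a.
Row 6, column 2: row 6 has {a, b, d, e, f, g} and column 2 has {a, b, g}, leaving only c.
Row 7, column 3 is narrowed to {c, e}.
If it were e, then row 5, column 3 would be left with no valid symbol.
So row 7, column 3 must be c.

c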